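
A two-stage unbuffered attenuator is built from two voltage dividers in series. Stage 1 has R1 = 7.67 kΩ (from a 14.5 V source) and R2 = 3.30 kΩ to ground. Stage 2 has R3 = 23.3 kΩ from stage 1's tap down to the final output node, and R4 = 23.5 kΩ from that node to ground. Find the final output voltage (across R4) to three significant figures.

V_out ≈ 2.09 V

Stage 2 presents R3+R4 = 46.80 kΩ as a load on stage 1's tap.
Stage 1's lower leg becomes R2‖(R3+R4) = 3.083 kΩ, so V_mid = 14.5 × 3.083/10.75 = 4.157 V.
Stage 2 is itself unloaded: V_out = V_mid × R4/(R3+R4) = 4.157 × 23.5/46.80 = 2.09 V.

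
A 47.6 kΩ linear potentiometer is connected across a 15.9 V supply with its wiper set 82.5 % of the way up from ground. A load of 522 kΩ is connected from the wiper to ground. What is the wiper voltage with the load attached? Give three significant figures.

V ≈ 12.9 V

The wiper splits the pot into (1−α)R = 8.330 kΩ above and αR = 39.27 kΩ below.
Lower section ‖ load = 36.52 kΩ.
V_wiper = 15.9 × 36.52/(8.330 + 36.52) = 12.9 V.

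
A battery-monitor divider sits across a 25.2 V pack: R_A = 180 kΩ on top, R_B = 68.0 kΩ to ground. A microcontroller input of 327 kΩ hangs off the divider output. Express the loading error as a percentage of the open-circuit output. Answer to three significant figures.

Unloaded V = 25.2 × 68.0/248.0 = 6.9097 V.
Loaded: R_B‖R_L = 56.29 kΩ, giving V = 25.2 × 56.29/236.3 = 6.0035 V.
Drop = (6.9097 − 6.0035) / 6.9097 = 13.1 %.

13.1 %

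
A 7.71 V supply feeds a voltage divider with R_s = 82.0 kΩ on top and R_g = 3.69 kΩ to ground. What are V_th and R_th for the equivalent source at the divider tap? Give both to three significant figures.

V_th is the open-circuit tap voltage: 7.71 × 3.69/(82.0 + 3.69) = 0.332 V.
With the supply zeroed, R_s and R_g appear in parallel from the tap: R_th = R_s‖R_g = (82.0 × 3.69)/85.69 = 3.53 kΩ.

V_th = 0.332 V, R_th = 3.53 kΩ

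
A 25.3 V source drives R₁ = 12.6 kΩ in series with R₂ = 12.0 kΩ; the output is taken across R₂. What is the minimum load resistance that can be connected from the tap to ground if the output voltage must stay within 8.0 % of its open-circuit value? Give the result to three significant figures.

R_L(min) ≈ 70.7 kΩ

Output resistance R_th = R₁‖R₂ = (12.6 × 12.0)/24.60 = 6.146 kΩ.
The fractional drop is R_th/(R_th + R_L); requiring this ≤ 0.0800 gives R_L ≥ R_th(1/0.0800 − 1) = 6.146 × 11.50 = 70.7 kΩ.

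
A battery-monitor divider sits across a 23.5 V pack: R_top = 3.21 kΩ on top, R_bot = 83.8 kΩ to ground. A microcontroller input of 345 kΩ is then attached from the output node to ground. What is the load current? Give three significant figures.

I_L ≈ 0.0650 mA

R_bot‖R_L = 67.42 kΩ; V_out = 23.5 × 67.42/70.63 = 22.43 V.
I_L = V_out / R_L = 22.43 / 345 kΩ = 0.0650 mA.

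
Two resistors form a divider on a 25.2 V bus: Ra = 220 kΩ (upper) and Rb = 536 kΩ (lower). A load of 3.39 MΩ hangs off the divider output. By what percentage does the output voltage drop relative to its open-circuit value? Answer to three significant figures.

4.40 %

The divider's output (Thévenin) resistance is Ra‖Rb = 156.0 kΩ.
Fractional drop under load = R_th/(R_th + R_L) = 156.0 / (156.0 + 3390) = 0.04399.
So the output falls by 4.40 %.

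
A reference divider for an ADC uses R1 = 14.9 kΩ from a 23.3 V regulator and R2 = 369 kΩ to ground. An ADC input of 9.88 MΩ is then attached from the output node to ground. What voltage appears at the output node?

The load sits in parallel with R2: R2‖R_L = (369 × 9880) / (369 + 9880) = 355.7 kΩ.
V_out = 23.3 × 355.7 / (14.9 + 355.7) = 23.3 × 355.7/370.6 = 22.4 V.

V_out ≈ 22.4 V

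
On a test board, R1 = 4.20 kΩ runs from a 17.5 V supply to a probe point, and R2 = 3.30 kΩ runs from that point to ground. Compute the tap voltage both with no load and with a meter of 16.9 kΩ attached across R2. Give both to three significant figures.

Open-circuit: V = 17.5 × 3.30/(4.20 + 3.30) = 7.70 V.
With the load, R2 becomes R2‖R_L = 2.761 kΩ, so V = 17.5 × 2.761/6.961 = 6.94 V.

Unloaded: 7.70 V; loaded: 6.94 V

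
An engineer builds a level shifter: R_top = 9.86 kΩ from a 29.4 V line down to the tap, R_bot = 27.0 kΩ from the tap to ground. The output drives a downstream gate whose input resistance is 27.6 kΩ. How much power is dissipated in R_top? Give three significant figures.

P ≈ 15.4 mW

Total resistance from the source is R_top + (R_bot‖R_L) = 23.51 kΩ, so I = 29.4/23.51 kΩ = 1.251 mA.
P = I²·R_top = (1.251 mA)² × 9.86 kΩ = 15.4 mW.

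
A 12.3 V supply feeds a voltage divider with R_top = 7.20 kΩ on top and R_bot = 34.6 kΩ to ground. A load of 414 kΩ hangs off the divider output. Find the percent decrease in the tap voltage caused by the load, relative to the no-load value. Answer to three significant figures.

1.42 %

The divider's output (Thévenin) resistance is R_top‖R_bot = 5.960 kΩ.
Fractional drop under load = R_th/(R_th + R_L) = 5.960 / (5.960 + 414) = 0.01419.
So the output falls by 1.42 %.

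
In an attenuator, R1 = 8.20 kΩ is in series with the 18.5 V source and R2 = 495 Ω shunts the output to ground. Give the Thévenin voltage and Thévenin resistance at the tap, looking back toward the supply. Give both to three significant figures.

V_th = 1.05 V, R_th = 467 Ω

V_th is the open-circuit tap voltage: 18.5 × 495/(8200 + 495) = 1.05 V.
With the supply zeroed, R1 and R2 appear in parallel from the tap: R_th = R1‖R2 = (8200 × 495)/8695 = 467 Ω.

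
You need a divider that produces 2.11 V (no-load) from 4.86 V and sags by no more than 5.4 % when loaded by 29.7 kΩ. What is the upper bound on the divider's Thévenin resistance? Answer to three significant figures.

R_th ≤ 1.70 kΩ

Loading drop = R_th/(R_th + R_L) ≤ 0.0540, so R_th ≤ R_L · ε/(1−ε) = 29.7 kΩ × 0.0540/0.9460 = 1.70 kΩ.
(Any R1, R2 with R2/(R1+R2) = 0.434 and R1‖R2 ≤ 1.70 kΩ will meet the spec.)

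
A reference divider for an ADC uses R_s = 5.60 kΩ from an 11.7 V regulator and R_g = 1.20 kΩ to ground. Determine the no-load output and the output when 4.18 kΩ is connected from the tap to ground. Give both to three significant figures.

Open-circuit: V = 11.7 × 1.20/(5.60 + 1.20) = 2.06 V.
With the load, R_g becomes R_g‖R_L = 0.9323 kΩ, so V = 11.7 × 0.9323/6.532 = 1.67 V.

Unloaded: 2.06 V; loaded: 1.67 V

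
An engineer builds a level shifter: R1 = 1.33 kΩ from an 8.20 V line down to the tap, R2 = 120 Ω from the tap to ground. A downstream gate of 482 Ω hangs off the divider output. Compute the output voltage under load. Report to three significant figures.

The load sits in parallel with R2: R2‖R_L = (120 × 482) / (120 + 482) = 96.08 Ω.
V_out = 8.20 × 96.08 / (1330 + 96.08) = 8.20 × 96.08/1426 = 0.552 V.

V_out ≈ 0.552 V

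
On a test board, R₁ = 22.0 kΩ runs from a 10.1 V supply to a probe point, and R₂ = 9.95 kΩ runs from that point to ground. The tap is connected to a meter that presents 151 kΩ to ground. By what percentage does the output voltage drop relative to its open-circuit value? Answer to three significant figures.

The divider's output (Thévenin) resistance is R₁‖R₂ = 6.851 kΩ.
Fractional drop under load = R_th/(R_th + R_L) = 6.851 / (6.851 + 151) = 0.04340.
So the output falls by 4.34 %.

4.34 %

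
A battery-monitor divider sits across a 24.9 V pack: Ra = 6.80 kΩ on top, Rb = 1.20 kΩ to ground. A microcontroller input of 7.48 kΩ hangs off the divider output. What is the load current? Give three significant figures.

I_L ≈ 0.439 mA

Rb‖R_L = 1.034 kΩ; V_out = 24.9 × 1.034/7.834 = 3.287 V.
I_L = V_out / R_L = 3.287 / 7.48 kΩ = 0.439 mA.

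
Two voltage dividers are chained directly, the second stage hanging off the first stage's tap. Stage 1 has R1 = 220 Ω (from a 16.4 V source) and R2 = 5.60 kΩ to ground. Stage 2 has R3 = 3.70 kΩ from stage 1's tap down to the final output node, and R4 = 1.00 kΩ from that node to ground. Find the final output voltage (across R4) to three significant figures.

Stage 2 presents R3+R4 = 4700 Ω as a load on stage 1's tap.
Stage 1's lower leg becomes R2‖(R3+R4) = 2555 Ω, so V_mid = 16.4 × 2555/2775 = 15.10 V.
Stage 2 is itself unloaded: V_out = V_mid × R4/(R3+R4) = 15.10 × 1000/4700 = 3.21 V.

V_out ≈ 3.21 V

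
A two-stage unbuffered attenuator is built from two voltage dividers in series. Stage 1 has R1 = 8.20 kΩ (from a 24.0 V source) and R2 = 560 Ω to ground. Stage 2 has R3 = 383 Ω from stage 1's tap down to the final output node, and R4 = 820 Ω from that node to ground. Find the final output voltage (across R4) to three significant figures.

V_out ≈ 0.728 V

Stage 2 presents R3+R4 = 1203 Ω as a load on stage 1's tap.
Stage 1's lower leg becomes R2‖(R3+R4) = 382.1 Ω, so V_mid = 24.0 × 382.1/8582 = 1.069 V.
Stage 2 is itself unloaded: V_out = V_mid × R4/(R3+R4) = 1.069 × 820/1203 = 0.728 V.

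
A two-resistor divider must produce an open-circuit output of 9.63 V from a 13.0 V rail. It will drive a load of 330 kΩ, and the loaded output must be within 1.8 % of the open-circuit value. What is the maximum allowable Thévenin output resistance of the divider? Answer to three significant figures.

Loading drop = R_th/(R_th + R_L) ≤ 0.0180, so R_th ≤ R_L · ε/(1−ε) = 330 kΩ × 0.0180/0.9820 = 6.05 kΩ.

R_th ≤ 6.05 kΩ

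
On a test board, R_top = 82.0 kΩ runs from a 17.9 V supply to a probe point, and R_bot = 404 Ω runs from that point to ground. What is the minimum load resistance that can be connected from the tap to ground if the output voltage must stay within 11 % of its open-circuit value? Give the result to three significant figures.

R_L(min) ≈ 3.25 kΩ

Output resistance R_th = R_top‖R_bot = (82000 × 404)/82400 = 402.0 Ω.
The fractional drop is R_th/(R_th + R_L); requiring this ≤ 0.110 gives R_L ≥ R_th(1/0.110 − 1) = 402.0 × 8.091 = 3.25 kΩ.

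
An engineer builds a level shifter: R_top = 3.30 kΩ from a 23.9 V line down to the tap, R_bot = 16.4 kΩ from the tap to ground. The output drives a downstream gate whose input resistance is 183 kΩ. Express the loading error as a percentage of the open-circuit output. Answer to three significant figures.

The divider's output (Thévenin) resistance is R_top‖R_bot = 2.747 kΩ.
Fractional drop under load = R_th/(R_th + R_L) = 2.747 / (2.747 + 183) = 0.01479.
So the output falls by 1.48 %.

1.48 %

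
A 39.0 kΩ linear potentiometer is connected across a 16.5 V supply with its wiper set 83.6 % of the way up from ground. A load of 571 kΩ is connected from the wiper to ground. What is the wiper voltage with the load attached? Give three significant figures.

V ≈ 13.7 V

The wiper splits the pot into (1−α)R = 6.396 kΩ above and αR = 32.60 kΩ below.
Lower section ‖ load = 30.84 kΩ.
V_wiper = 16.5 × 30.84/(6.396 + 30.84) = 13.7 V.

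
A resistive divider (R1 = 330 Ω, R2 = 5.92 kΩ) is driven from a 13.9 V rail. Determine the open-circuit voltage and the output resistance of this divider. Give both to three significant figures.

V_th = 13.2 V, R_th = 313 Ω

V_th is the open-circuit tap voltage: 13.9 × 5920/(330 + 5920) = 13.2 V.
With the supply zeroed, R1 and R2 appear in parallel from the tap: R_th = R1‖R2 = (330 × 5920)/6250 = 313 Ω.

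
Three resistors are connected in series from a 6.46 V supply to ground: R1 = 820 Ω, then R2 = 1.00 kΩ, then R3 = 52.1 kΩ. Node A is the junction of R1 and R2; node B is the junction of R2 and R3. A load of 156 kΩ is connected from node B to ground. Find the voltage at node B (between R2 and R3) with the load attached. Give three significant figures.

V ≈ 6.17 V

At node B, R3 is in parallel with the load: R3‖R_L = 39060 Ω.
Below node A the resistance is R2 + (R3‖R_L) = 40060 Ω, so V_A = 6.46 × 40060/40880 = 6.330 V.
Then V_B = V_A × (R3‖R_L)/(R2 + R3‖R_L) = 6.330 × 39060/40060 = 6.17 V.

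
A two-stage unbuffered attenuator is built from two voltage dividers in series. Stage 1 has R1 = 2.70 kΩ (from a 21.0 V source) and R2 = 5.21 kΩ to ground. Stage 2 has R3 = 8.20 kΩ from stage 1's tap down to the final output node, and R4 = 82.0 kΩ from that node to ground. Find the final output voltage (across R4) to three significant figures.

V_out ≈ 12.3 V

Stage 2 presents R3+R4 = 90.20 kΩ as a load on stage 1's tap.
Stage 1's lower leg becomes R2‖(R3+R4) = 4.926 kΩ, so V_mid = 21.0 × 4.926/7.626 = 13.56 V.
Stage 2 is itself unloaded: V_out = V_mid × R4/(R3+R4) = 13.56 × 82.0/90.20 = 12.3 V.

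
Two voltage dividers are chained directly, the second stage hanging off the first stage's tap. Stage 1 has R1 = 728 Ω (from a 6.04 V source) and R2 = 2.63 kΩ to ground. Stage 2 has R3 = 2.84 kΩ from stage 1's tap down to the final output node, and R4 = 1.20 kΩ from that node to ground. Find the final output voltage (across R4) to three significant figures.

Stage 2 presents R3+R4 = 4040 Ω as a load on stage 1's tap.
Stage 1's lower leg becomes R2‖(R3+R4) = 1593 Ω, so V_mid = 6.04 × 1593/2321 = 4.145 V.
Stage 2 is itself unloaded: V_out = V_mid × R4/(R3+R4) = 4.145 × 1200/4040 = 1.23 V.

V_out ≈ 1.23 V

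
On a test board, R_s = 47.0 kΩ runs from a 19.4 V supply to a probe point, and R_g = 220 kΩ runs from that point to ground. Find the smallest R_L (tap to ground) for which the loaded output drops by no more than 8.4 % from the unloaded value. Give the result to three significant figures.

Output resistance R_th = R_s‖R_g = (47.0 × 220)/267.0 = 38.73 kΩ.
The fractional drop is R_th/(R_th + R_L); requiring this ≤ 0.0840 gives R_L ≥ R_th(1/0.0840 − 1) = 38.73 × 10.90 = 422 kΩ.

R_L(min) ≈ 422 kΩ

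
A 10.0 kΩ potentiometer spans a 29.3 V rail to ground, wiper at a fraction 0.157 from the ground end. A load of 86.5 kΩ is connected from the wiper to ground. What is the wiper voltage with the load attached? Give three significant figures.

The wiper splits the pot into (1−α)R = 8.430 kΩ above and αR = 1.570 kΩ below.
Lower section ‖ load = 1.542 kΩ.
V_wiper = 29.3 × 1.542/(8.430 + 1.542) = 4.53 V.

V ≈ 4.53 V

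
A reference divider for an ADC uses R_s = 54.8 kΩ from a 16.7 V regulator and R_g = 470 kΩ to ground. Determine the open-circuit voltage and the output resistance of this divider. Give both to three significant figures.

V_th is the open-circuit tap voltage: 16.7 × 470/(54.8 + 470) = 15.0 V.
With the supply zeroed, R_s and R_g appear in parallel from the tap: R_th = R_s‖R_g = (54.8 × 470)/524.8 = 49.1 kΩ.

V_th = 15.0 V, R_th = 49.1 kΩ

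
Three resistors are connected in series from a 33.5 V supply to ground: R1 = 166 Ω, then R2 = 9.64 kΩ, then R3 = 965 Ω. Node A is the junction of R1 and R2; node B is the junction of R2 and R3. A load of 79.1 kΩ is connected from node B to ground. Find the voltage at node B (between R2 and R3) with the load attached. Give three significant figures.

V ≈ 2.97 V

At node B, R3 is in parallel with the load: R3‖R_L = 953.4 Ω.
Below node A the resistance is R2 + (R3‖R_L) = 10590 Ω, so V_A = 33.5 × 10590/10760 = 32.98 V.
Then V_B = V_A × (R3‖R_L)/(R2 + R3‖R_L) = 32.98 × 953.4/10590 = 2.97 V.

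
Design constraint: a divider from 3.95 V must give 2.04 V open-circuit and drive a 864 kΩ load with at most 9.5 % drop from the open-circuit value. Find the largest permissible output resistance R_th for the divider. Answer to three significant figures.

Loading drop = R_th/(R_th + R_L) ≤ 0.0950, so R_th ≤ R_L · ε/(1−ε) = 864 kΩ × 0.0950/0.9050 = 90.7 kΩ.
(Any R1, R2 with R2/(R1+R2) = 0.516 and R1‖R2 ≤ 90.7 kΩ will meet the spec.)

R_th ≤ 90.7 kΩ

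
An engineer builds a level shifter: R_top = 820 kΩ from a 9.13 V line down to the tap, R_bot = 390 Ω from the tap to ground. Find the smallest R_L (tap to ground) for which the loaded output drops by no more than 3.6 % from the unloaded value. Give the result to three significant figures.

Output resistance R_th = R_top‖R_bot = (820000 × 390)/820400 = 389.8 Ω.
The fractional drop is R_th/(R_th + R_L); requiring this ≤ 0.0360 gives R_L ≥ R_th(1/0.0360 − 1) = 389.8 × 26.78 = 10.4 kΩ.

R_L(min) ≈ 10.4 kΩ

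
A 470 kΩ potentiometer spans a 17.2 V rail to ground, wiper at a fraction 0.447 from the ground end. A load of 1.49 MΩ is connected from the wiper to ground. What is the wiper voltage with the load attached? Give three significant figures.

V ≈ 7.13 V

The wiper splits the pot into (1−α)R = 259.9 kΩ above and αR = 210.1 kΩ below.
Lower section ‖ load = 184.1 kΩ.
V_wiper = 17.2 × 184.1/(259.9 + 184.1) = 7.13 V.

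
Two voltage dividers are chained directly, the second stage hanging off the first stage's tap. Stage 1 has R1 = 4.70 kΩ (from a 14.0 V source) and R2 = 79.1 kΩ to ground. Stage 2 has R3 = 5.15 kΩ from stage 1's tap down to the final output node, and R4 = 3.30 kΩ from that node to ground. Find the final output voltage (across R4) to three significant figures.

V_out ≈ 3.38 V

Stage 2 presents R3+R4 = 8.450 kΩ as a load on stage 1's tap.
Stage 1's lower leg becomes R2‖(R3+R4) = 7.634 kΩ, so V_mid = 14.0 × 7.634/12.33 = 8.665 V.
Stage 2 is itself unloaded: V_out = V_mid × R4/(R3+R4) = 8.665 × 3.30/8.450 = 3.38 V.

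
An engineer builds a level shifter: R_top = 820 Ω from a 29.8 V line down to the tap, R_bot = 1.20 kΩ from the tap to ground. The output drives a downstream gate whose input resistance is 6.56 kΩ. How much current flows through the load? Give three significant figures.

R_bot‖R_L = 1014 Ω; V_out = 29.8 × 1014/1834 = 16.48 V.
I_L = V_out / R_L = 16.48 / 6.56 kΩ = 2.51 mA.

I_L ≈ 2.51 mA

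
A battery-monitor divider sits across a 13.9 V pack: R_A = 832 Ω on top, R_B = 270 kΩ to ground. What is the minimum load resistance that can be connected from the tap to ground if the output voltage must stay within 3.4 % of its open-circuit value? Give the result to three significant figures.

R_L(min) ≈ 23.6 kΩ

Output resistance R_th = R_A‖R_B = (832 × 270000)/270800 = 829.4 Ω.
The fractional drop is R_th/(R_th + R_L); requiring this ≤ 0.0340 gives R_L ≥ R_th(1/0.0340 − 1) = 829.4 × 28.41 = 23.6 kΩ.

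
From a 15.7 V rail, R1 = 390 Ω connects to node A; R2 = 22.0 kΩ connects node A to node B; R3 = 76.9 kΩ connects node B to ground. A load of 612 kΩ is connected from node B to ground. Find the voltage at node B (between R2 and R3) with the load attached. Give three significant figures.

At node B, R3 is in parallel with the load: R3‖R_L = 68320 Ω.
Below node A the resistance is R2 + (R3‖R_L) = 90320 Ω, so V_A = 15.7 × 90320/90710 = 15.63 V.
Then V_B = V_A × (R3‖R_L)/(R2 + R3‖R_L) = 15.63 × 68320/90320 = 11.8 V.

V ≈ 11.8 V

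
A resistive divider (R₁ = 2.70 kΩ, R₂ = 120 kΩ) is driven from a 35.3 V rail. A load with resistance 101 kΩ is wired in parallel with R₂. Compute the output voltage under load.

The load sits in parallel with R₂: R₂‖R_L = (120 × 101) / (120 + 101) = 54.84 kΩ.
V_out = 35.3 × 54.84 / (2.70 + 54.84) = 35.3 × 54.84/57.54 = 33.6 V.
(Unloaded it would have been 34.5 V.)

V_out ≈ 33.6 V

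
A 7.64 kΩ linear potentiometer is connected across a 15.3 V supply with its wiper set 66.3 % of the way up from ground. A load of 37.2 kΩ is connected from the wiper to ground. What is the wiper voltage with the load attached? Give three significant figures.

The wiper splits the pot into (1−α)R = 2.575 kΩ above and αR = 5.065 kΩ below.
Lower section ‖ load = 4.458 kΩ.
V_wiper = 15.3 × 4.458/(2.575 + 4.458) = 9.70 V.

V ≈ 9.70 V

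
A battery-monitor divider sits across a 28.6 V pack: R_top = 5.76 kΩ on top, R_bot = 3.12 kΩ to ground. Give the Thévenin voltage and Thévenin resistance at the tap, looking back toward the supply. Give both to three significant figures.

V_th = 10.0 V, R_th = 2.02 kΩ

V_th is the open-circuit tap voltage: 28.6 × 3.12/(5.76 + 3.12) = 10.0 V.
With the supply zeroed, R_top and R_bot appear in parallel from the tap: R_th = R_top‖R_bot = (5.76 × 3.12)/8.880 = 2.02 kΩ.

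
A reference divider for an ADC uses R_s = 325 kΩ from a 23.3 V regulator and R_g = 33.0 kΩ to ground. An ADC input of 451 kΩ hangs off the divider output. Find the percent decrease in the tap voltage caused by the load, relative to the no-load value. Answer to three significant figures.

6.23 %

The divider's output (Thévenin) resistance is R_s‖R_g = 29.96 kΩ.
Fractional drop under load = R_th/(R_th + R_L) = 29.96 / (29.96 + 451) = 0.06229.
So the output falls by 6.23 %.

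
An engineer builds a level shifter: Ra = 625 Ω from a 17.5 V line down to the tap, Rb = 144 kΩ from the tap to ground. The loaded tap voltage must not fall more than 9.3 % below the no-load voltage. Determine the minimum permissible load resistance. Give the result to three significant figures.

R_L(min) ≈ 6.07 kΩ

Output resistance R_th = Ra‖Rb = (625 × 144000)/144600 = 622.3 Ω.
The fractional drop is R_th/(R_th + R_L); requiring this ≤ 0.0930 gives R_L ≥ R_th(1/0.0930 − 1) = 622.3 × 9.753 = 6.07 kΩ.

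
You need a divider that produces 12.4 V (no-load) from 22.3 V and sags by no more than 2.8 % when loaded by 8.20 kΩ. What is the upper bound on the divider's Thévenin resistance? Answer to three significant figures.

R_th ≤ 236 Ω

Loading drop = R_th/(R_th + R_L) ≤ 0.0280, so R_th ≤ R_L · ε/(1−ε) = 8.20 kΩ × 0.0280/0.9720 = 236 Ω.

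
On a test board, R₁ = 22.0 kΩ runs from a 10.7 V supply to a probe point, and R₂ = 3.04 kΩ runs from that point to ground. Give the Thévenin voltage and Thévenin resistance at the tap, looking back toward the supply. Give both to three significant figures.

V_th is the open-circuit tap voltage: 10.7 × 3.04/(22.0 + 3.04) = 1.30 V.
With the supply zeroed, R₁ and R₂ appear in parallel from the tap: R_th = R₁‖R₂ = (22.0 × 3.04)/25.04 = 2.67 kΩ.

V_th = 1.30 V, R_th = 2.67 kΩ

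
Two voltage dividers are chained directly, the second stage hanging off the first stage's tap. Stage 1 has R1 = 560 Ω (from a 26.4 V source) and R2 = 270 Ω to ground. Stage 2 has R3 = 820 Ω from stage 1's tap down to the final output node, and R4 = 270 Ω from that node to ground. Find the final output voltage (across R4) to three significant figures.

V_out ≈ 1.82 V

Stage 2 presents R3+R4 = 1090 Ω as a load on stage 1's tap.
Stage 1's lower leg becomes R2‖(R3+R4) = 216.4 Ω, so V_mid = 26.4 × 216.4/776.4 = 7.358 V.
Stage 2 is itself unloaded: V_out = V_mid × R4/(R3+R4) = 7.358 × 270/1090 = 1.82 V.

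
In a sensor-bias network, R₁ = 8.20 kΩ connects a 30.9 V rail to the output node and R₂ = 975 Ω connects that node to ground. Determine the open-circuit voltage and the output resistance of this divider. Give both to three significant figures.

V_th is the open-circuit tap voltage: 30.9 × 975/(8200 + 975) = 3.28 V.
With the supply zeroed, R₁ and R₂ appear in parallel from the tap: R_th = R₁‖R₂ = (8200 × 975)/9175 = 871 Ω.

V_th = 3.28 V, R_th = 871 Ω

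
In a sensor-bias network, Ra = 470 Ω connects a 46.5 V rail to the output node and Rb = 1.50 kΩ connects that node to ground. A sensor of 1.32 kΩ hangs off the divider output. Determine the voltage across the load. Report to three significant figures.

The load sits in parallel with Rb: Rb‖R_L = (1500 × 1320) / (1500 + 1320) = 702.1 Ω.
V_out = 46.5 × 702.1 / (470 + 702.1) = 46.5 × 702.1/1172 = 27.9 V.

V_out ≈ 27.9 V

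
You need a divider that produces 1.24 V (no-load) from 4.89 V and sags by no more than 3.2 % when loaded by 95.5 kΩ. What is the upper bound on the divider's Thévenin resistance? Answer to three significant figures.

Loading drop = R_th/(R_th + R_L) ≤ 0.0320, so R_th ≤ R_L · ε/(1−ε) = 95.5 kΩ × 0.0320/0.9680 = 3.16 kΩ.

R_th ≤ 3.16 kΩ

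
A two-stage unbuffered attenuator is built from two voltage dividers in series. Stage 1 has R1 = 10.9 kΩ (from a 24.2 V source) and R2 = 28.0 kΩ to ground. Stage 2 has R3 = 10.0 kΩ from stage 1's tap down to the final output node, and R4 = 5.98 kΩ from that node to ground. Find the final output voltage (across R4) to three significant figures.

Stage 2 presents R3+R4 = 15.98 kΩ as a load on stage 1's tap.
Stage 1's lower leg becomes R2‖(R3+R4) = 10.17 kΩ, so V_mid = 24.2 × 10.17/21.07 = 11.68 V.
Stage 2 is itself unloaded: V_out = V_mid × R4/(R3+R4) = 11.68 × 5.98/15.98 = 4.37 V.

V_out ≈ 4.37 V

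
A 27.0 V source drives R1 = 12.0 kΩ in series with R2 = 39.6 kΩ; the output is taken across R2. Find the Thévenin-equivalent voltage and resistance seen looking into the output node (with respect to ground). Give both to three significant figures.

V_th is the open-circuit tap voltage: 27.0 × 39.6/(12.0 + 39.6) = 20.7 V.
With the supply zeroed, R1 and R2 appear in parallel from the tap: R_th = R1‖R2 = (12.0 × 39.6)/51.60 = 9.21 kΩ.

V_th = 20.7 V, R_th = 9.21 kΩ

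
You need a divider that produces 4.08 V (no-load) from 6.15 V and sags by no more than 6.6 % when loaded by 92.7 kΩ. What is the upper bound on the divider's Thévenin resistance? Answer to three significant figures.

Loading drop = R_th/(R_th + R_L) ≤ 0.0660, so R_th ≤ R_L · ε/(1−ε) = 92.7 kΩ × 0.0660/0.9340 = 6.55 kΩ.
(Any R1, R2 with R2/(R1+R2) = 0.663 and R1‖R2 ≤ 6.55 kΩ will meet the spec.)

R_th ≤ 6.55 kΩ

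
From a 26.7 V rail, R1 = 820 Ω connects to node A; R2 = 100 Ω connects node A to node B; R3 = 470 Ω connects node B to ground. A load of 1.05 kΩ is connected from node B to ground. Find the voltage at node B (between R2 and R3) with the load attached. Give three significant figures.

At node B, R3 is in parallel with the load: R3‖R_L = 324.7 Ω.
Below node A the resistance is R2 + (R3‖R_L) = 424.7 Ω, so V_A = 26.7 × 424.7/1245 = 9.110 V.
Then V_B = V_A × (R3‖R_L)/(R2 + R3‖R_L) = 9.110 × 324.7/424.7 = 6.96 V.

V ≈ 6.96 V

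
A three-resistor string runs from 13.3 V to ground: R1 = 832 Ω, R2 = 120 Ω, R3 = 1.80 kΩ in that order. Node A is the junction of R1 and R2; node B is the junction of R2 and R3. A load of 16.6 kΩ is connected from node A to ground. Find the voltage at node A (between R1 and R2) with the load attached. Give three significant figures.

V ≈ 8.97 V

Below node A the series string R2+R3 = 1920 Ω sits in parallel with the 16600 Ω load: 1721 Ω.
V_A = 13.3 × 1721/(832 + 1721) = 8.97 V.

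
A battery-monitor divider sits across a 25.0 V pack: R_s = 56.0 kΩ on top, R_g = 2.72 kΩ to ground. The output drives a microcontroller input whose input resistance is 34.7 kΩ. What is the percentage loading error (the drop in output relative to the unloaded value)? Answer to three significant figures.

The divider's output (Thévenin) resistance is R_s‖R_g = 2.594 kΩ.
Fractional drop under load = R_th/(R_th + R_L) = 2.594 / (2.594 + 34.7) = 0.06956.
So the output falls by 6.96 %.

6.96 %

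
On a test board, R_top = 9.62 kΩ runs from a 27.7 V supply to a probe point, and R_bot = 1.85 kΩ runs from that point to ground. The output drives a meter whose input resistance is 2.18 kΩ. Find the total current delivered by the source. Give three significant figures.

I ≈ 2.61 mA

R_bot‖R_L = 1.001 kΩ, so the source sees R_top + R_bot‖R_L = 10.62 kΩ.
I = 27.7 V / 10.62 kΩ = 2.61 mA.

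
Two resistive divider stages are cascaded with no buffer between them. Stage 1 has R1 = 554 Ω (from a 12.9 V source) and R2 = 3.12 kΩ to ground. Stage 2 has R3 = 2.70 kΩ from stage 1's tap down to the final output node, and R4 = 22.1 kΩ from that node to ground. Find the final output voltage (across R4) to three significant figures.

V_out ≈ 9.58 V

Stage 2 presents R3+R4 = 24800 Ω as a load on stage 1's tap.
Stage 1's lower leg becomes R2‖(R3+R4) = 2771 Ω, so V_mid = 12.9 × 2771/3325 = 10.75 V.
Stage 2 is itself unloaded: V_out = V_mid × R4/(R3+R4) = 10.75 × 22100/24800 = 9.58 V.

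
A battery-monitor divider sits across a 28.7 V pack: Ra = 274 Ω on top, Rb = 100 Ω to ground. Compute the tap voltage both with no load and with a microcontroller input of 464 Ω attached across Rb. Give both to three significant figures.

Open-circuit: V = 28.7 × 100/(274 + 100) = 7.67 V.
With the load, Rb becomes Rb‖R_L = 82.27 Ω, so V = 28.7 × 82.27/356.3 = 6.63 V.

Unloaded: 7.67 V; loaded: 6.63 V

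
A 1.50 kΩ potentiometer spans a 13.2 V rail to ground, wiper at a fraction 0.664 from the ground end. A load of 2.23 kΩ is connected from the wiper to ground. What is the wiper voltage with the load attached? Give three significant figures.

V ≈ 7.62 V

The wiper splits the pot into (1−α)R = 504.0 Ω above and αR = 996.0 Ω below.
Lower section ‖ load = 688.5 Ω.
V_wiper = 13.2 × 688.5/(504.0 + 688.5) = 7.62 V.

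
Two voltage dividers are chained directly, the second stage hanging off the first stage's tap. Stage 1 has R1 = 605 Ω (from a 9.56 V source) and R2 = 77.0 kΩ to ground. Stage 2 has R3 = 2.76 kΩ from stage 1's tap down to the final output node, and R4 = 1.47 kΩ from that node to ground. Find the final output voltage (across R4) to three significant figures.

Stage 2 presents R3+R4 = 4230 Ω as a load on stage 1's tap.
Stage 1's lower leg becomes R2‖(R3+R4) = 4010 Ω, so V_mid = 9.56 × 4010/4615 = 8.307 V.
Stage 2 is itself unloaded: V_out = V_mid × R4/(R3+R4) = 8.307 × 1470/4230 = 2.89 V.

V_out ≈ 2.89 V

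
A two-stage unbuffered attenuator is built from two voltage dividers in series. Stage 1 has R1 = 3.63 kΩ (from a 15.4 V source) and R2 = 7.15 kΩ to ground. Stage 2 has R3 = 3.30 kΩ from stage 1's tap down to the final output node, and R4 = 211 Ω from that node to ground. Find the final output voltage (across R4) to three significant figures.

Stage 2 presents R3+R4 = 3511 Ω as a load on stage 1's tap.
Stage 1's lower leg becomes R2‖(R3+R4) = 2355 Ω, so V_mid = 15.4 × 2355/5985 = 6.059 V.
Stage 2 is itself unloaded: V_out = V_mid × R4/(R3+R4) = 6.059 × 211/3511 = 0.364 V.

V_out ≈ 0.364 V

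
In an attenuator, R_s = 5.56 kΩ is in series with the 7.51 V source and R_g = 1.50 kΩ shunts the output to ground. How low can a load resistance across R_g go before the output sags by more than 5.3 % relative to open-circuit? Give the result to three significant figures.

R_L(min) ≈ 21.1 kΩ

Output resistance R_th = R_s‖R_g = (5.56 × 1.50)/7.060 = 1.181 kΩ.
The fractional drop is R_th/(R_th + R_L); requiring this ≤ 0.0530 gives R_L ≥ R_th(1/0.0530 − 1) = 1.181 × 17.87 = 21.1 kΩ.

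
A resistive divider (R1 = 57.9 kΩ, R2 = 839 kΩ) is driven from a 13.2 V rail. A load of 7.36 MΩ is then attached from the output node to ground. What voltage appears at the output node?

The load sits in parallel with R2: R2‖R_L = (839 × 7360) / (839 + 7360) = 753.1 kΩ.
V_out = 13.2 × 753.1 / (57.9 + 753.1) = 13.2 × 753.1/811.0 = 12.3 V.

V_out ≈ 12.3 V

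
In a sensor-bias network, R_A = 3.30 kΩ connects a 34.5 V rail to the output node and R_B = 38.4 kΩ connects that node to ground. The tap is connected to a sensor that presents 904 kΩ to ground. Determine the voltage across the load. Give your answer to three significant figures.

V_out ≈ 31.7 V

The load sits in parallel with R_B: R_B‖R_L = (38.4 × 904) / (38.4 + 904) = 36.84 kΩ.
V_out = 34.5 × 36.84 / (3.30 + 36.84) = 34.5 × 36.84/40.14 = 31.7 V.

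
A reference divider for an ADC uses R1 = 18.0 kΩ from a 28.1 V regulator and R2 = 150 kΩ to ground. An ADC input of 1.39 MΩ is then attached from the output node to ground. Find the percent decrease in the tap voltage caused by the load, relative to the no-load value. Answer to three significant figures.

1.14 %

The divider's output (Thévenin) resistance is R1‖R2 = 16.07 kΩ.
Fractional drop under load = R_th/(R_th + R_L) = 16.07 / (16.07 + 1390) = 0.01143.
So the output falls by 1.14 %.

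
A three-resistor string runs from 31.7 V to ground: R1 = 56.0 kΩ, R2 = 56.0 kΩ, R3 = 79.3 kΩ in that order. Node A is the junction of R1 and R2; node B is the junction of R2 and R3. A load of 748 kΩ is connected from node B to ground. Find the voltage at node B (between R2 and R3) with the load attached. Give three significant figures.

V ≈ 12.4 V

At node B, R3 is in parallel with the load: R3‖R_L = 71.70 kΩ.
Below node A the resistance is R2 + (R3‖R_L) = 127.7 kΩ, so V_A = 31.7 × 127.7/183.7 = 22.04 V.
Then V_B = V_A × (R3‖R_L)/(R2 + R3‖R_L) = 22.04 × 71.70/127.7 = 12.4 V.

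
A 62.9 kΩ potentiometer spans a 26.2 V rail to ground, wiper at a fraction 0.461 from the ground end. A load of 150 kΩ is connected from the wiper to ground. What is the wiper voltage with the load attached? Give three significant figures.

V ≈ 10.9 V

The wiper splits the pot into (1−α)R = 33.90 kΩ above and αR = 29.00 kΩ below.
Lower section ‖ load = 24.30 kΩ.
V_wiper = 26.2 × 24.30/(33.90 + 24.30) = 10.9 V.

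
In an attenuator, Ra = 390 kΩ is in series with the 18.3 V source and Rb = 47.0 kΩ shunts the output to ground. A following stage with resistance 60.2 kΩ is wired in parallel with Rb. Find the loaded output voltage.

The load sits in parallel with Rb: Rb‖R_L = (47.0 × 60.2) / (47.0 + 60.2) = 26.39 kΩ.
V_out = 18.3 × 26.39 / (390 + 26.39) = 18.3 × 26.39/416.4 = 1.16 V.
(Unloaded it would have been 1.97 V.)

V_out ≈ 1.16 V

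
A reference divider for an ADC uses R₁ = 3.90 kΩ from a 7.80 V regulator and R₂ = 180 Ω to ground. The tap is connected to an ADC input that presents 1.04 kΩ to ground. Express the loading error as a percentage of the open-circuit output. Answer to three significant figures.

Unloaded V = 7.80 × 180/4080 = 0.34412 V.
Loaded: R₂‖R_L = 153.4 Ω, giving V = 7.80 × 153.4/4053 = 0.29527 V.
Drop = (0.34412 − 0.29527) / 0.34412 = 14.2 %.

14.2 %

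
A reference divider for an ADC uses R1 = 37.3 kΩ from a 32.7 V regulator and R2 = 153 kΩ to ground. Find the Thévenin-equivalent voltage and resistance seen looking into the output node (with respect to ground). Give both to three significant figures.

V_th is the open-circuit tap voltage: 32.7 × 153/(37.3 + 153) = 26.3 V.
With the supply zeroed, R1 and R2 appear in parallel from the tap: R_th = R1‖R2 = (37.3 × 153)/190.3 = 30.0 kΩ.

V_th = 26.3 V, R_th = 30.0 kΩ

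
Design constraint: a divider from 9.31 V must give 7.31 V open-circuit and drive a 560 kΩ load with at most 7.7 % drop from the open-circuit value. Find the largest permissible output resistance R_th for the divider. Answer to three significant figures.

R_th ≤ 46.7 kΩ

Loading drop = R_th/(R_th + R_L) ≤ 0.0770, so R_th ≤ R_L · ε/(1−ε) = 560 kΩ × 0.0770/0.9230 = 46.7 kΩ.
(Any R1, R2 with R2/(R1+R2) = 0.785 and R1‖R2 ≤ 46.7 kΩ will meet the spec.)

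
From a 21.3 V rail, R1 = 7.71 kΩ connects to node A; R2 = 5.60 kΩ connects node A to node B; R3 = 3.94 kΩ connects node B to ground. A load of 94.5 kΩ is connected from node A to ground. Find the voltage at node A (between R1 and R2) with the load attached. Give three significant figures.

Below node A the series string R2+R3 = 9.540 kΩ sits in parallel with the 94.5 kΩ load: 8.665 kΩ.
V_A = 21.3 × 8.665/(7.71 + 8.665) = 11.3 V.

V ≈ 11.3 V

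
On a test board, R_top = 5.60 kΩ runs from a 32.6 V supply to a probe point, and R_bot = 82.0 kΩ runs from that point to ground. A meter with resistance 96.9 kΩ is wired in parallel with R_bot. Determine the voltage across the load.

The load sits in parallel with R_bot: R_bot‖R_L = (82.0 × 96.9) / (82.0 + 96.9) = 44.41 kΩ.
V_out = 32.6 × 44.41 / (5.60 + 44.41) = 32.6 × 44.41/50.01 = 28.9 V.

V_out ≈ 28.9 V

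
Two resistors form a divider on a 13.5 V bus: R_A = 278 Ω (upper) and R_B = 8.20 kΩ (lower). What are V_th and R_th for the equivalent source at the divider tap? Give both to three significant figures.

V_th is the open-circuit tap voltage: 13.5 × 8200/(278 + 8200) = 13.1 V.
With the supply zeroed, R_A and R_B appear in parallel from the tap: R_th = R_A‖R_B = (278 × 8200)/8478 = 269 Ω.

V_th = 13.1 V, R_th = 269 Ω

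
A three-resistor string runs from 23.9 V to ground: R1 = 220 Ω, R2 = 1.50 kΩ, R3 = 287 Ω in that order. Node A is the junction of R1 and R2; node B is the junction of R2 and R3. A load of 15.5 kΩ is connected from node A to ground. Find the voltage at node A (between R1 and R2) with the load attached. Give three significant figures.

V ≈ 21.0 V

Below node A the series string R2+R3 = 1787 Ω sits in parallel with the 15500 Ω load: 1602 Ω.
V_A = 23.9 × 1602/(220 + 1602) = 21.0 V.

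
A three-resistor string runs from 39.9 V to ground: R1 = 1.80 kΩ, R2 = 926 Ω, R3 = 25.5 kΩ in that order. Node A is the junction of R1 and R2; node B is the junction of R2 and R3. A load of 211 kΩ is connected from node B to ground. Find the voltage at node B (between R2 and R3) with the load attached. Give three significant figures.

At node B, R3 is in parallel with the load: R3‖R_L = 22750 Ω.
Below node A the resistance is R2 + (R3‖R_L) = 23680 Ω, so V_A = 39.9 × 23680/25480 = 37.08 V.
Then V_B = V_A × (R3‖R_L)/(R2 + R3‖R_L) = 37.08 × 22750/23680 = 35.6 V.

V ≈ 35.6 V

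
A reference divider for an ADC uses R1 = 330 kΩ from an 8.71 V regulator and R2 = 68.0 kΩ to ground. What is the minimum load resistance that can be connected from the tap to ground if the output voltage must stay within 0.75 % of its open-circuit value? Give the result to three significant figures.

R_L(min) ≈ 7.46 MΩ

Output resistance R_th = R1‖R2 = (330 × 68.0)/398.0 = 56.38 kΩ.
The fractional drop is R_th/(R_th + R_L); requiring this ≤ 0.00750 gives R_L ≥ R_th(1/0.00750 − 1) = 56.38 × 132.3 = 7.46 MΩ.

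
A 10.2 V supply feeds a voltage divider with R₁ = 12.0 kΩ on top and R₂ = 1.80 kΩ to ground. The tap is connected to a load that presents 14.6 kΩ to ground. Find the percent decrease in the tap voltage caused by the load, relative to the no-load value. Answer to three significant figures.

The divider's output (Thévenin) resistance is R₁‖R₂ = 1.565 kΩ.
Fractional drop under load = R_th/(R_th + R_L) = 1.565 / (1.565 + 14.6) = 0.09683.
So the output falls by 9.68 %.

9.68 %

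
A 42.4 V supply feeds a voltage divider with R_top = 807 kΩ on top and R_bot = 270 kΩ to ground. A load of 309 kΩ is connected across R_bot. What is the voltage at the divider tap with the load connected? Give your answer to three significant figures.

V_out ≈ 6.42 V

The load sits in parallel with R_bot: R_bot‖R_L = (270 × 309) / (270 + 309) = 144.1 kΩ.
V_out = 42.4 × 144.1 / (807 + 144.1) = 42.4 × 144.1/951.1 = 6.42 V.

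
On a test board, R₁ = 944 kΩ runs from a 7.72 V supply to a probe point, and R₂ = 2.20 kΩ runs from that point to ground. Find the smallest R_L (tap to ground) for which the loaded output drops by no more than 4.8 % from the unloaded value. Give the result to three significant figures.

Output resistance R_th = R₁‖R₂ = (944 × 2.20)/946.2 = 2.195 kΩ.
The fractional drop is R_th/(R_th + R_L); requiring this ≤ 0.0480 gives R_L ≥ R_th(1/0.0480 − 1) = 2.195 × 19.83 = 43.5 kΩ.

R_L(min) ≈ 43.5 kΩ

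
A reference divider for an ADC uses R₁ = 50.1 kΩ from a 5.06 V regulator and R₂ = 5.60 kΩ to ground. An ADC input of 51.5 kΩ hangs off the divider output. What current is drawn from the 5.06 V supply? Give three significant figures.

I ≈ 0.0917 mA

R₂‖R_L = 5.051 kΩ, so the source sees R₁ + R₂‖R_L = 55.15 kΩ.
I = 5.06 V / 55.15 kΩ = 0.0917 mA.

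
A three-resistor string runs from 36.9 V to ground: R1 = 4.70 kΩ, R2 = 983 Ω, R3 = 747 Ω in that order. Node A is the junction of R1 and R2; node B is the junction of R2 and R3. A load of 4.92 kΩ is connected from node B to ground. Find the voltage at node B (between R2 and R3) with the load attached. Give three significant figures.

V ≈ 3.78 V

At node B, R3 is in parallel with the load: R3‖R_L = 648.5 Ω.
Below node A the resistance is R2 + (R3‖R_L) = 1632 Ω, so V_A = 36.9 × 1632/6332 = 9.509 V.
Then V_B = V_A × (R3‖R_L)/(R2 + R3‖R_L) = 9.509 × 648.5/1632 = 3.78 V.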